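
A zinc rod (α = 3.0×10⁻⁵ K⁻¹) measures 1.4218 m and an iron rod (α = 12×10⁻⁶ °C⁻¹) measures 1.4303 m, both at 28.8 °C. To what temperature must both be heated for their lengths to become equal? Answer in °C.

L₁(1 + α₁ΔT) = L₂(1 + α₂ΔT) ⇒ ΔT = (L₂ − L₁)/(α₁L₁ − α₂L₂)
L₂ − L₁ = 1.4303 − 1.4218 = 8.50×10⁻³ m
α₁L₁ − α₂L₂ = 3.0×10⁻⁵×1.4218 − 12×10⁻⁶×1.4303 = 2.54904×10⁻⁵ m/K
ΔT = 8.50×10⁻³ / 2.54904×10⁻⁵ = 333.459 K
T = 28.8 + 333.459 = 362.259 °C

T = 362.3 °C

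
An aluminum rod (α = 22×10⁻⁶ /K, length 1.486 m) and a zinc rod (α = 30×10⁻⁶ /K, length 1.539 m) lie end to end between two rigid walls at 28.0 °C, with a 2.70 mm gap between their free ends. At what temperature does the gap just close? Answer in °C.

T = 62.2 °C

α₁L₁ = 3.2692×10⁻⁵ m/K, α₂L₂ = 4.617×10⁻⁵ m/K → total 7.8862×10⁻⁵ m/K
ΔT = g/(α₁L₁+α₂L₂) = 2.70×10⁻³ / 7.8862×10⁻⁵ = 34.237 K
T = 28.0 + 34.237 = 62.237 °C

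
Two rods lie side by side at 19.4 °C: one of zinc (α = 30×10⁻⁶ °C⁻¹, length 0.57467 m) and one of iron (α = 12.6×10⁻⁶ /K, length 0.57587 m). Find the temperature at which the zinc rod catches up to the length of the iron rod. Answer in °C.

L₁(1 + α₁ΔT) = L₂(1 + α₂ΔT) ⇒ ΔT = (L₂ − L₁)/(α₁L₁ − α₂L₂)
L₂ − L₁ = 0.57587 − 0.57467 = 1.20×10⁻³ m
α₁L₁ − α₂L₂ = 30×10⁻⁶×0.57467 − 12.6×10⁻⁶×0.57587 = 9.984138×10⁻⁶ m/K
ΔT = 1.20×10⁻³ / 9.984138×10⁻⁶ = 120.191 K
T = 19.4 + 120.191 = 139.591 °C

T = 139.6 °C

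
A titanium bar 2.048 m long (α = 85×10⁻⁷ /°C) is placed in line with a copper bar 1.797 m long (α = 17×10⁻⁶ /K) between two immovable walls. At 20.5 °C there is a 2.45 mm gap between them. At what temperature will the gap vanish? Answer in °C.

Gap closes when ΔL₁ + ΔL₂ = 2.45 mm = 2.45×10⁻³ m
(α₁L₁ + α₂L₂)ΔT = g
α₁L₁ + α₂L₂ = 85×10⁻⁷×2.048 + 17×10⁻⁶×1.797 = 4.7957×10⁻⁵ m/K
ΔT = 2.45×10⁻³ / 4.7957×10⁻⁵ = 51.087 K
T = 20.5 + 51.087 = 71.587 °C

T = 71.6 °C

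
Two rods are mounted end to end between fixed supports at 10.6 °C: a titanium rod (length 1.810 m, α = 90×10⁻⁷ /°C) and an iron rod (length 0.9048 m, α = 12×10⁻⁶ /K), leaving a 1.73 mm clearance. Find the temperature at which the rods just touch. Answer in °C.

Gap closes when ΔL₁ + ΔL₂ = 1.73 mm = 1.73×10⁻³ m
(α₁L₁ + α₂L₂)ΔT = g
α₁L₁ + α₂L₂ = 90×10⁻⁷×1.810 + 12×10⁻⁶×0.9048 = 2.71476×10⁻⁵ m/K
ΔT = 1.73×10⁻³ / 2.71476×10⁻⁵ = 63.726 K
T = 10.6 + 63.726 = 74.326 °C

T = 74.3 °C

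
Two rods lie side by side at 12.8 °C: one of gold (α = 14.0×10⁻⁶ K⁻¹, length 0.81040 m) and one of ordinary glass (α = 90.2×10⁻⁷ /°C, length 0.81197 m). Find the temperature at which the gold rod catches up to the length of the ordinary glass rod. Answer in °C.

T = 403.2 °C

L₁(1 + α₁ΔT) = L₂(1 + α₂ΔT) ⇒ ΔT = (L₂ − L₁)/(α₁L₁ − α₂L₂)
L₂ − L₁ = 0.81197 − 0.81040 = 1.57×10⁻³ m
α₁L₁ − α₂L₂ = 14.0×10⁻⁶×0.81040 − 90.2×10⁻⁷×0.81197 = 4.0216306×10⁻⁶ m/K
ΔT = 1.57×10⁻³ / 4.0216306×10⁻⁶ = 390.389 K
T = 12.8 + 390.389 = 403.189 °C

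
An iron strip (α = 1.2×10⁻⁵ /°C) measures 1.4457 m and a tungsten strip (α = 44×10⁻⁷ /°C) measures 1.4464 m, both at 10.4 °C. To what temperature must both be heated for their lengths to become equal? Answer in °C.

T = 74.13 °C

Equal length when α₁L₁ΔT − α₂L₂ΔT = L₂ − L₁ = 7.00×10⁻⁴ m
α₁L₁ = 1.73484×10⁻⁵, α₂L₂ = 6.36416×10⁻⁶ → Δ(αL) = 1.098424×10⁻⁵ m/K
ΔT = 7.00×10⁻⁴ / 1.098424×10⁻⁵ = 63.7277 K, so T = 10.4 + 63.7277 = 74.1277 °C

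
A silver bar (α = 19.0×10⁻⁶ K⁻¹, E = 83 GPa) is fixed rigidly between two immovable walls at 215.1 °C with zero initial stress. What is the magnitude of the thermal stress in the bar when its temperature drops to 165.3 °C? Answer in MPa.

Fully constrained: the free strain ε = αΔT is blocked, so σ = Eε = EαΔT.
|ΔT| = 49.8 K
σ = 83.0×10⁹ × 19.0×10⁻⁶ × 49.8 = 7.85×10⁷ Pa

σ = 78.5 MPa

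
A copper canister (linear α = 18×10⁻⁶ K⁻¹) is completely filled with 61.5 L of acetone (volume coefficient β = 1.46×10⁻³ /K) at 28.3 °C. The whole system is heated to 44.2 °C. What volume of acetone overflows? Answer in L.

The canister also expands: β_container ≈ 3α = 5.4×10⁻⁵ /K
Net overflow = V₀(β_liq − 3α_cont)ΔT
β − 3α = 1.46×10⁻³ − 5.4×10⁻⁵ = 1.406×10⁻³ /K; ΔT = 15.9 K
ΔV = 61.5 × 1.406×10⁻³ × 15.9 = 1.37 L

1.37 L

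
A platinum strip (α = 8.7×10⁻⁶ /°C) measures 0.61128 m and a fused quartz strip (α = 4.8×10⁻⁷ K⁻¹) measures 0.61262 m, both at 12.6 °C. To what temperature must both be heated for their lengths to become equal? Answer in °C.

T = 279.3 °C

Equal length when α₁L₁ΔT − α₂L₂ΔT = L₂ − L₁ = 1.34×10⁻³ m
α₁L₁ = 5.318136×10⁻⁶, α₂L₂ = 2.940576×10⁻⁷ → Δ(αL) = 5.0240784×10⁻⁶ m/K
ΔT = 1.34×10⁻³ / 5.0240784×10⁻⁶ = 266.716 K, so T = 12.6 + 266.716 = 279.316 °C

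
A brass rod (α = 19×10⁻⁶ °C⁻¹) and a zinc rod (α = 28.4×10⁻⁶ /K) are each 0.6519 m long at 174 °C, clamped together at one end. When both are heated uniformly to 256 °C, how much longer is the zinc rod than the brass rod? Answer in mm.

ΔT = 82 K
brass: ΔL = 19×10⁻⁶ × 0.6519 m × 82 = 1.0157×10⁻³ m = 1.0157 mm
zinc: ΔL = 28.4×10⁻⁶ × 0.6519 m × 82 = 1.5181×10⁻³ m = 1.5181 mm
difference = 1.5181 − 1.0157 = 0.5024 mm

0.502 mm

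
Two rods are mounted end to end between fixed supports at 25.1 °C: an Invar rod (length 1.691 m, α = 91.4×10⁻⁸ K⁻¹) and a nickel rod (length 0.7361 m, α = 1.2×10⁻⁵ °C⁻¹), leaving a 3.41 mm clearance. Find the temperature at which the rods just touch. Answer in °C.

α₁L₁ = 1.545574×10⁻⁶ m/K, α₂L₂ = 8.8332×10⁻⁶ m/K → total 1.0378774×10⁻⁵ m/K
ΔT = g/(α₁L₁+α₂L₂) = 3.41×10⁻³ / 1.0378774×10⁻⁵ = 328.56 K
T = 25.1 + 328.56 = 353.66 °C

T = 354 °C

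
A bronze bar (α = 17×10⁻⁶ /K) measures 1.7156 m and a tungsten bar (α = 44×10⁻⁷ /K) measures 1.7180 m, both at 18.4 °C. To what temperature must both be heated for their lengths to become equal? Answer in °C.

T = 129.5 °C

Equal length when α₁L₁ΔT − α₂L₂ΔT = L₂ − L₁ = 2.40×10⁻³ m
α₁L₁ = 2.91652×10⁻⁵, α₂L₂ = 7.5592×10⁻⁶ → Δ(αL) = 2.1606×10⁻⁵ m/K
ΔT = 2.40×10⁻³ / 2.1606×10⁻⁵ = 111.080 K, so T = 18.4 + 111.080 = 129.480 °C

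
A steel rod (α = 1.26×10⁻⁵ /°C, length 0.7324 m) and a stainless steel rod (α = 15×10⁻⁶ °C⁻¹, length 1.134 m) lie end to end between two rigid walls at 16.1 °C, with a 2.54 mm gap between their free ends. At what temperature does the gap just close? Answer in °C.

α₁L₁ = 9.22824×10⁻⁶ m/K, α₂L₂ = 1.701×10⁻⁵ m/K → total 2.623824×10⁻⁵ m/K
ΔT = g/(α₁L₁+α₂L₂) = 2.54×10⁻³ / 2.623824×10⁻⁵ = 96.81 K
T = 16.1 + 96.81 = 112.91 °C

T = 113 °C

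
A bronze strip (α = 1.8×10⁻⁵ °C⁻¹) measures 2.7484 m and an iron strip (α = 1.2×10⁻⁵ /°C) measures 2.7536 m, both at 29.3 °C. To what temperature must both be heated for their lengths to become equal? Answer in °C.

T = 345.8 °C

L₁(1 + α₁ΔT) = L₂(1 + α₂ΔT) ⇒ ΔT = (L₂ − L₁)/(α₁L₁ − α₂L₂)
L₂ − L₁ = 2.7536 − 2.7484 = 5.20×10⁻³ m
α₁L₁ − α₂L₂ = 1.8×10⁻⁵×2.7484 − 1.2×10⁻⁵×2.7536 = 1.6428×10⁻⁵ m/K
ΔT = 5.20×10⁻³ / 1.6428×10⁻⁵ = 316.533 K
T = 29.3 + 316.533 = 345.833 °C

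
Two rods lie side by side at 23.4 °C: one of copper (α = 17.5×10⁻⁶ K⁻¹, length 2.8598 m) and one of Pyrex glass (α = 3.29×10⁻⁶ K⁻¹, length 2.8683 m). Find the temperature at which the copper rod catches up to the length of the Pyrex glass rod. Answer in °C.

T = 232.7 °C

Equal length when α₁L₁ΔT − α₂L₂ΔT = L₂ − L₁ = 8.50×10⁻³ m
α₁L₁ = 5.00465×10⁻⁵, α₂L₂ = 9.436707×10⁻⁶ → Δ(αL) = 4.0609793×10⁻⁵ m/K
ΔT = 8.50×10⁻³ / 4.0609793×10⁻⁵ = 209.309 K, so T = 23.4 + 209.309 = 232.709 °C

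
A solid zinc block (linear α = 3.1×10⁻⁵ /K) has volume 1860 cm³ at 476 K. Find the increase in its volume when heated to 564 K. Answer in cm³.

ΔV = 15.2 cm³

Isotropic solid: β ≈ 3α = 9.3×10⁻⁵ /K; ΔT = 88 K
ΔV = 3αV₀ΔT = 3(3.1×10⁻⁵)(1860)(88) = 15.2 cm³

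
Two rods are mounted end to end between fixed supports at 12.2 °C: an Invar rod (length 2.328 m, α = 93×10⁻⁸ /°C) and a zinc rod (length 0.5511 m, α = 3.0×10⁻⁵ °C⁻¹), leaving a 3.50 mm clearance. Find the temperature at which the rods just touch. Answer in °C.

T = 199 °C

α₁L₁ = 2.16504×10⁻⁶ m/K, α₂L₂ = 1.6533×10⁻⁵ m/K → total 1.869804×10⁻⁵ m/K
ΔT = g/(α₁L₁+α₂L₂) = 3.50×10⁻³ / 1.869804×10⁻⁵ = 187.19 K
T = 12.2 + 187.19 = 199.39 °C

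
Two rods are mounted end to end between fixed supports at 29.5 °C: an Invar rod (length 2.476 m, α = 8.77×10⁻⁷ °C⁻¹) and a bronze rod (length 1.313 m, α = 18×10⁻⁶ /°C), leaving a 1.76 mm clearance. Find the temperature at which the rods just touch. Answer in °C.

α₁L₁ = 2.171452×10⁻⁶ m/K, α₂L₂ = 2.3634×10⁻⁵ m/K → total 2.5805452×10⁻⁵ m/K
ΔT = g/(α₁L₁+α₂L₂) = 1.76×10⁻³ / 2.5805452×10⁻⁵ = 68.203 K
T = 29.5 + 68.203 = 97.703 °C

T = 97.7 °C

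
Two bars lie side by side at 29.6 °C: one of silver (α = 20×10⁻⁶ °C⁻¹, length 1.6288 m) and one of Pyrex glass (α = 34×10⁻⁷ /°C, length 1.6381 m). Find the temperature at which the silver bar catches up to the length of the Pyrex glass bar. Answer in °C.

L₁(1 + α₁ΔT) = L₂(1 + α₂ΔT) ⇒ ΔT = (L₂ − L₁)/(α₁L₁ − α₂L₂)
L₂ − L₁ = 1.6381 − 1.6288 = 9.30×10⁻³ m
α₁L₁ − α₂L₂ = 20×10⁻⁶×1.6288 − 34×10⁻⁷×1.6381 = 2.700646×10⁻⁵ m/K
ΔT = 9.30×10⁻³ / 2.700646×10⁻⁵ = 344.362 K
T = 29.6 + 344.362 = 373.962 °C

T = 374.0 °C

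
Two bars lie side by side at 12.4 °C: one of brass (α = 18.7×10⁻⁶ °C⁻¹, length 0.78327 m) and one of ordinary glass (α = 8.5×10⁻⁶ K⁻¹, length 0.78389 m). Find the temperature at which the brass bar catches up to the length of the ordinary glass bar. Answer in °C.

L₁(1 + α₁ΔT) = L₂(1 + α₂ΔT) ⇒ ΔT = (L₂ − L₁)/(α₁L₁ − α₂L₂)
L₂ − L₁ = 0.78389 − 0.78327 = 6.20×10⁻⁴ m
α₁L₁ − α₂L₂ = 18.7×10⁻⁶×0.78327 − 8.5×10⁻⁶×0.78389 = 7.984084×10⁻⁶ m/K
ΔT = 6.20×10⁻⁴ / 7.984084×10⁻⁶ = 77.6545 K
T = 12.4 + 77.6545 = 90.0545 °C

T = 90.05 °C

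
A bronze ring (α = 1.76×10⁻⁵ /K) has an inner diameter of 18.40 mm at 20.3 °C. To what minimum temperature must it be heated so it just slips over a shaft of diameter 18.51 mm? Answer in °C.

Required Δd = 18.51 − 18.40 = 0.11 mm
Δd = αd₀ΔT ⇒ ΔT = Δd/(αd₀) = 0.11 / (1.76×10⁻⁵ × 18.40) = 339.67 K
T_min = 20.3 + 339.67 = 359.97 °C

T = 360 °C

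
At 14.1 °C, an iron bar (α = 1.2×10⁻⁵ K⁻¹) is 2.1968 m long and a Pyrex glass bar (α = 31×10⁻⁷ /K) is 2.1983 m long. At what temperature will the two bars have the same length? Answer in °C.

T = 90.84 °C

Equal length when α₁L₁ΔT − α₂L₂ΔT = L₂ − L₁ = 1.50×10⁻³ m
α₁L₁ = 2.63616×10⁻⁵, α₂L₂ = 6.81473×10⁻⁶ → Δ(αL) = 1.954687×10⁻⁵ m/K
ΔT = 1.50×10⁻³ / 1.954687×10⁻⁵ = 76.7386 K, so T = 14.1 + 76.7386 = 90.8386 °C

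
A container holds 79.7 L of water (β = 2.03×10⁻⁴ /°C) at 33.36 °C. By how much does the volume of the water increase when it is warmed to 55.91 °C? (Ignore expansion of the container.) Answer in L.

|ΔT| = |55.91 − 33.36| = 22.55 K
ΔV = βV₀ΔT = (2.03×10⁻⁴)(79.7)(22.55) = 0.365 L

ΔV = 0.365 L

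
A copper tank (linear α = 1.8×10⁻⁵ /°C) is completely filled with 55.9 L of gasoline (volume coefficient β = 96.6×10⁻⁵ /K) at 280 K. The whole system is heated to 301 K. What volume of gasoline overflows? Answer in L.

The tank also expands: β_container ≈ 3α = 5.4×10⁻⁵ /K
Net overflow = V₀(β_liq − 3α_cont)ΔT
β − 3α = 9.66×10⁻⁴ − 5.4×10⁻⁵ = 9.12×10⁻⁴ /K; ΔT = 21 K
ΔV = 55.9 × 9.12×10⁻⁴ × 21 = 1.07 L

1.07 L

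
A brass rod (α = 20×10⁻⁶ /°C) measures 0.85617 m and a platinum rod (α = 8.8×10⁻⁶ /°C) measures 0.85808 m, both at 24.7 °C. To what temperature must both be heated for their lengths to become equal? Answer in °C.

T = 224.2 °C

L₁(1 + α₁ΔT) = L₂(1 + α₂ΔT) ⇒ ΔT = (L₂ − L₁)/(α₁L₁ − α₂L₂)
L₂ − L₁ = 0.85808 − 0.85617 = 1.91×10⁻³ m
α₁L₁ − α₂L₂ = 20×10⁻⁶×0.85617 − 8.8×10⁻⁶×0.85808 = 9.572296×10⁻⁶ m/K
ΔT = 1.91×10⁻³ / 9.572296×10⁻⁶ = 199.534 K
T = 24.7 + 199.534 = 224.234 °C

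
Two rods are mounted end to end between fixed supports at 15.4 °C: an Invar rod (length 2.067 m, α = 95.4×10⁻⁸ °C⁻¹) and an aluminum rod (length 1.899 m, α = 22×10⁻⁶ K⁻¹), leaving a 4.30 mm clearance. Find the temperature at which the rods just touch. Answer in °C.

α₁L₁ = 1.971918×10⁻⁶ m/K, α₂L₂ = 4.1778×10⁻⁵ m/K → total 4.3749918×10⁻⁵ m/K
ΔT = g/(α₁L₁+α₂L₂) = 4.30×10⁻³ / 4.3749918×10⁻⁵ = 98.29 K
T = 15.4 + 98.29 = 113.69 °C

T = 114 °C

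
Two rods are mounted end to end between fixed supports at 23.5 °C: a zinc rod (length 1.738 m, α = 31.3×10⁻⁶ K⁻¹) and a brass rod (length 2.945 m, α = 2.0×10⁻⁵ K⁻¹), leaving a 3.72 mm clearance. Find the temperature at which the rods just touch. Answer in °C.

T = 56.3 °C

α₁L₁ = 5.43994×10⁻⁵ m/K, α₂L₂ = 5.890×10⁻⁵ m/K → total 1.132994×10⁻⁴ m/K
ΔT = g/(α₁L₁+α₂L₂) = 3.72×10⁻³ / 1.132994×10⁻⁴ = 32.833 K
T = 23.5 + 32.833 = 56.333 °C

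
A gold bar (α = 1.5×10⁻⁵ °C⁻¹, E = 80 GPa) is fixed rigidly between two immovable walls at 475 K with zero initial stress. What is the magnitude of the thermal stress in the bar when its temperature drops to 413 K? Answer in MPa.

σ = 74.4 MPa

Fully constrained: the free strain ε = αΔT is blocked, so σ = Eε = EαΔT.
|ΔT| = 62 K
σ = 80.0×10⁹ × 1.5×10⁻⁵ × 62 = 7.44×10⁷ Pa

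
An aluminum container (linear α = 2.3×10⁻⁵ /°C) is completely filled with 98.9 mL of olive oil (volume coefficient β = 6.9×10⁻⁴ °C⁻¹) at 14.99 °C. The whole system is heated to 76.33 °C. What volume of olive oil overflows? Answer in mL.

3.77 mL

The container also expands: β_container ≈ 3α = 6.9×10⁻⁵ /K
Net overflow = V₀(β_liq − 3α_cont)ΔT
β − 3α = 6.90×10⁻⁴ − 6.9×10⁻⁵ = 6.21×10⁻⁴ /K; ΔT = 61.34 K
ΔV = 98.9 × 6.21×10⁻⁴ × 61.34 = 3.77 mL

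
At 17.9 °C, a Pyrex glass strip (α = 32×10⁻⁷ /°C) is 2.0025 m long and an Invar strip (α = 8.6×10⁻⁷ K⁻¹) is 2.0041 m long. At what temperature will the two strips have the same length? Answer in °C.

T = 359.5 °C

L₁(1 + α₁ΔT) = L₂(1 + α₂ΔT) ⇒ ΔT = (L₂ − L₁)/(α₁L₁ − α₂L₂)
L₂ − L₁ = 2.0041 − 2.0025 = 1.60×10⁻³ m
α₁L₁ − α₂L₂ = 32×10⁻⁷×2.0025 − 8.6×10⁻⁷×2.0041 = 4.684474×10⁻⁶ m/K
ΔT = 1.60×10⁻³ / 4.684474×10⁻⁶ = 341.554 K
T = 17.9 + 341.554 = 359.454 °C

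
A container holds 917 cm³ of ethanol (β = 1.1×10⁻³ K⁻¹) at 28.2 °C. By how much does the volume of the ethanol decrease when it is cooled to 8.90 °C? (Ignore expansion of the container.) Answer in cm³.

|ΔT| = |8.90 − 28.2| = 19.30 K
ΔV = βV₀ΔT = (1.1×10⁻³)(917)(19.30) = 19.5 cm³

ΔV = 19.5 cm³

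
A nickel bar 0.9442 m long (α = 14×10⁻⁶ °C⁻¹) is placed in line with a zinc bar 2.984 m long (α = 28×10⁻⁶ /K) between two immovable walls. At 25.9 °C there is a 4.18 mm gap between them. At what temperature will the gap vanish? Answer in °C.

T = 69.1 °C

α₁L₁ = 1.32188×10⁻⁵ m/K, α₂L₂ = 8.3552×10⁻⁵ m/K → total 9.67708×10⁻⁵ m/K
ΔT = g/(α₁L₁+α₂L₂) = 4.18×10⁻³ / 9.67708×10⁻⁵ = 43.195 K
T = 25.9 + 43.195 = 69.095 °C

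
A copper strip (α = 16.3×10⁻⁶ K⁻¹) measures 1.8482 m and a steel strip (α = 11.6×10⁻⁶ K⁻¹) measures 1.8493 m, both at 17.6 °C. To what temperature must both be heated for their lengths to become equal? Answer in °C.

Equal length when α₁L₁ΔT − α₂L₂ΔT = L₂ − L₁ = 1.10×10⁻³ m
α₁L₁ = 3.012566×10⁻⁵, α₂L₂ = 2.145188×10⁻⁵ → Δ(αL) = 8.67378×10⁻⁶ m/K
ΔT = 1.10×10⁻³ / 8.67378×10⁻⁶ = 126.819 K, so T = 17.6 + 126.819 = 144.419 °C

T = 144.4 °C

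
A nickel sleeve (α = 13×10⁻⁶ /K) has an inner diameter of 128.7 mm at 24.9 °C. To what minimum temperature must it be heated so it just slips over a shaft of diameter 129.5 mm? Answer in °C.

Required Δd = 129.5 − 128.7 = 0.8 mm
Δd = αd₀ΔT ⇒ ΔT = Δd/(αd₀) = 0.8 / (13×10⁻⁶ × 128.7) = 478.15 K
T_min = 24.9 + 478.15 = 503.05 °C

T = 503 °C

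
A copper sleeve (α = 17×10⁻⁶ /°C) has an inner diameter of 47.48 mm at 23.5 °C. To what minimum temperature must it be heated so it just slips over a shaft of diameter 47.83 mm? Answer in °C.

Required Δd = 47.83 − 47.48 = 0.35 mm
Δd = αd₀ΔT ⇒ ΔT = Δd/(αd₀) = 0.35 / (17×10⁻⁶ × 47.48) = 433.62 K
T_min = 23.5 + 433.62 = 457.12 °C

T = 457 °C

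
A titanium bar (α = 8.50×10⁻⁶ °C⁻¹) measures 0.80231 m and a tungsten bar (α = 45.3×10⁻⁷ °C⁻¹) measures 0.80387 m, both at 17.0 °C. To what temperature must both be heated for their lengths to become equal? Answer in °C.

T = 507.9 °C

L₁(1 + α₁ΔT) = L₂(1 + α₂ΔT) ⇒ ΔT = (L₂ − L₁)/(α₁L₁ − α₂L₂)
L₂ − L₁ = 0.80387 − 0.80231 = 1.56×10⁻³ m
α₁L₁ − α₂L₂ = 8.50×10⁻⁶×0.80231 − 45.3×10⁻⁷×0.80387 = 3.1781039×10⁻⁶ m/K
ΔT = 1.56×10⁻³ / 3.1781039×10⁻⁶ = 490.859 K
T = 17.0 + 490.859 = 507.859 °C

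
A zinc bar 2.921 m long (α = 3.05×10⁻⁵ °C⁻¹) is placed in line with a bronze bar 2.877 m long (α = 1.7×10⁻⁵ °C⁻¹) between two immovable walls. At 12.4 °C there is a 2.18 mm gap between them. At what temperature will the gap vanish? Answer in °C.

α₁L₁ = 8.90905×10⁻⁵ m/K, α₂L₂ = 4.8909×10⁻⁵ m/K → total 1.379995×10⁻⁴ m/K
ΔT = g/(α₁L₁+α₂L₂) = 2.18×10⁻³ / 1.379995×10⁻⁴ = 15.797 K
T = 12.4 + 15.797 = 28.197 °C

T = 28.2 °C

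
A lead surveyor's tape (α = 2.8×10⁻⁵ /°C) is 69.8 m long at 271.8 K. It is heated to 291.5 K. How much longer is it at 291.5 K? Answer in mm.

ΔL = 38.5 mm

|ΔT| = |291.5 − 271.8| = 19.7 K
ΔL = αL₀ΔT = (2.8×10⁻⁵)(69.8)(19.7) = 3.85×10⁻² m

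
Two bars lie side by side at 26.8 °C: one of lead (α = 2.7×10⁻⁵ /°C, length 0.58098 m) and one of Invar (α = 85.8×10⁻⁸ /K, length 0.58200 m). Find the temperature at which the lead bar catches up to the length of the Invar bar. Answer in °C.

T = 93.96 °C

L₁(1 + α₁ΔT) = L₂(1 + α₂ΔT) ⇒ ΔT = (L₂ − L₁)/(α₁L₁ − α₂L₂)
L₂ − L₁ = 0.58200 − 0.58098 = 1.02×10⁻³ m
α₁L₁ − α₂L₂ = 2.7×10⁻⁵×0.58098 − 85.8×10⁻⁸×0.58200 = 1.5187104×10⁻⁵ m/K
ΔT = 1.02×10⁻³ / 1.5187104×10⁻⁵ = 67.1622 K
T = 26.8 + 67.1622 = 93.9622 °C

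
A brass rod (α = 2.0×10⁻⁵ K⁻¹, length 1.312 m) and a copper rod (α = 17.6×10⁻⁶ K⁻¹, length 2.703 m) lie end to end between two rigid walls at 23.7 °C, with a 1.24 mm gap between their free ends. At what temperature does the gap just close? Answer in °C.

T = 40.5 °C

Gap closes when ΔL₁ + ΔL₂ = 1.24 mm = 1.24×10⁻³ m
(α₁L₁ + α₂L₂)ΔT = g
α₁L₁ + α₂L₂ = 2.0×10⁻⁵×1.312 + 17.6×10⁻⁶×2.703 = 7.38128×10⁻⁵ m/K
ΔT = 1.24×10⁻³ / 7.38128×10⁻⁵ = 16.799 K
T = 23.7 + 16.799 = 40.499 °C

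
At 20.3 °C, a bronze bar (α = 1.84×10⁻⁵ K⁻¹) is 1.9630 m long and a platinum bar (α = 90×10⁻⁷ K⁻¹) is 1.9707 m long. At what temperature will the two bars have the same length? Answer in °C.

L₁(1 + α₁ΔT) = L₂(1 + α₂ΔT) ⇒ ΔT = (L₂ − L₁)/(α₁L₁ − α₂L₂)
L₂ − L₁ = 1.9707 − 1.9630 = 7.70×10⁻³ m
α₁L₁ − α₂L₂ = 1.84×10⁻⁵×1.9630 − 90×10⁻⁷×1.9707 = 1.83829×10⁻⁵ m/K
ΔT = 7.70×10⁻³ / 1.83829×10⁻⁵ = 418.868 K
T = 20.3 + 418.868 = 439.168 °C

T = 439.2 °C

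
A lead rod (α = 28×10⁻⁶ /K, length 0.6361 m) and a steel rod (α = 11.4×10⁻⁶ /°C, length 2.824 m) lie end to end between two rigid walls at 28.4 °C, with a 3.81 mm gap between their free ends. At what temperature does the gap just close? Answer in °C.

Gap closes when ΔL₁ + ΔL₂ = 3.81 mm = 3.81×10⁻³ m
(α₁L₁ + α₂L₂)ΔT = g
α₁L₁ + α₂L₂ = 28×10⁻⁶×0.6361 + 11.4×10⁻⁶×2.824 = 5.00044×10⁻⁵ m/K
ΔT = 3.81×10⁻³ / 5.00044×10⁻⁵ = 76.19 K
T = 28.4 + 76.19 = 104.59 °C

T = 105 °C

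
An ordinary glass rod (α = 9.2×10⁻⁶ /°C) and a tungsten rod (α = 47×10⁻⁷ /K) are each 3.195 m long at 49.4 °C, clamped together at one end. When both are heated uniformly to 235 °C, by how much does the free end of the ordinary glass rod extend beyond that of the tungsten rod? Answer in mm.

ΔT = 185.6 K
ordinary glass: ΔL = 9.2×10⁻⁶ × 3.195 m × 185.6 = 5.4555×10⁻³ m = 5.4555 mm
tungsten: ΔL = 47×10⁻⁷ × 3.195 m × 185.6 = 2.7871×10⁻³ m = 2.7871 mm
difference = 5.4555 − 2.7871 = 2.6684 mm

2.67 mm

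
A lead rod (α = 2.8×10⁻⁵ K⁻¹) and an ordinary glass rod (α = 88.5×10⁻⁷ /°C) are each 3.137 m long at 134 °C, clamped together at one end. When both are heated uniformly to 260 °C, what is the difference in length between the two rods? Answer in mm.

7.57 mm

ΔT = 126 K
lead: ΔL = 2.8×10⁻⁵ × 3.137 m × 126 = 1.1067×10⁻² m = 11.067 mm
ordinary glass: ΔL = 88.5×10⁻⁷ × 3.137 m × 126 = 3.4981×10⁻³ m = 3.4981 mm
difference = 11.067 − 3.4981 = 7.5689 mm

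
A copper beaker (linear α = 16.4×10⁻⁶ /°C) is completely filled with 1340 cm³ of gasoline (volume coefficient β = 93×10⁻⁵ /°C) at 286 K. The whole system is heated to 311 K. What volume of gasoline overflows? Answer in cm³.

The beaker also expands: β_container ≈ 3α = 4.92×10⁻⁵ /K
Net overflow = V₀(β_liq − 3α_cont)ΔT
β − 3α = 9.30×10⁻⁴ − 4.92×10⁻⁵ = 8.808×10⁻⁴ /K; ΔT = 25 K
ΔV = 1340 × 8.808×10⁻⁴ × 25 = 29.5 cm³

29.5 cm³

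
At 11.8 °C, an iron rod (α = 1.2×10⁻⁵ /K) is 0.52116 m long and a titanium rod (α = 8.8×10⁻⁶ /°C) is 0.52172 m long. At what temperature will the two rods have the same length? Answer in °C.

L₁(1 + α₁ΔT) = L₂(1 + α₂ΔT) ⇒ ΔT = (L₂ − L₁)/(α₁L₁ − α₂L₂)
L₂ − L₁ = 0.52172 − 0.52116 = 5.60×10⁻⁴ m
α₁L₁ − α₂L₂ = 1.2×10⁻⁵×0.52116 − 8.8×10⁻⁶×0.52172 = 1.662784×10⁻⁶ m/K
ΔT = 5.60×10⁻⁴ / 1.662784×10⁻⁶ = 336.785 K
T = 11.8 + 336.785 = 348.585 °C

T = 348.6 °C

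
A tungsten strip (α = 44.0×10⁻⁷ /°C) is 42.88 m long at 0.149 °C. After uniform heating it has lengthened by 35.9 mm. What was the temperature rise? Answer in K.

ΔL = αL₀ΔT ⇒ ΔT = ΔL / (αL₀)
ΔT = 35.9×10⁻³ m / (44.0×10⁻⁷ × 42.88 m) = 190.28 K

ΔT = 190 K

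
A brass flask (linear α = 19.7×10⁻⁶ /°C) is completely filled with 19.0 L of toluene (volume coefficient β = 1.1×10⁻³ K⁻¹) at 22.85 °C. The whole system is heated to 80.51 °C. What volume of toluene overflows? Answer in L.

1.14 L

The flask also expands: β_container ≈ 3α = 5.91×10⁻⁵ /K
Net overflow = V₀(β_liq − 3α_cont)ΔT
β − 3α = 1.10×10⁻³ − 5.91×10⁻⁵ = 1.0409×10⁻³ /K; ΔT = 57.66 K
ΔV = 19.0 × 1.0409×10⁻³ × 57.66 = 1.14 L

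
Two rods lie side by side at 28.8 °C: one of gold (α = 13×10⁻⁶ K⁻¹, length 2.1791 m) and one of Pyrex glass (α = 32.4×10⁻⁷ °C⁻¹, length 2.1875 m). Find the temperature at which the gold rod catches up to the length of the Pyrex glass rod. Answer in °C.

T = 424.3 °C

L₁(1 + α₁ΔT) = L₂(1 + α₂ΔT) ⇒ ΔT = (L₂ − L₁)/(α₁L₁ − α₂L₂)
L₂ − L₁ = 2.1875 − 2.1791 = 8.40×10⁻³ m
α₁L₁ − α₂L₂ = 13×10⁻⁶×2.1791 − 32.4×10⁻⁷×2.1875 = 2.12408×10⁻⁵ m/K
ΔT = 8.40×10⁻³ / 2.12408×10⁻⁵ = 395.465 K
T = 28.8 + 395.465 = 424.265 °C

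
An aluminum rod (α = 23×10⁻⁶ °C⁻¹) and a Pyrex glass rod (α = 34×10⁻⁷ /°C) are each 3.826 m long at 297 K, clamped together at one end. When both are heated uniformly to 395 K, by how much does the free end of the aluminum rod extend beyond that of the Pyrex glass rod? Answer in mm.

7.35 mm

ΔT = 98 K
aluminum: ΔL = 23×10⁻⁶ × 3.826 m × 98 = 8.6238×10⁻³ m = 8.6238 mm
Pyrex glass: ΔL = 34×10⁻⁷ × 3.826 m × 98 = 1.2748×10⁻³ m = 1.2748 mm
difference = 8.6238 − 1.2748 = 7.3490 mm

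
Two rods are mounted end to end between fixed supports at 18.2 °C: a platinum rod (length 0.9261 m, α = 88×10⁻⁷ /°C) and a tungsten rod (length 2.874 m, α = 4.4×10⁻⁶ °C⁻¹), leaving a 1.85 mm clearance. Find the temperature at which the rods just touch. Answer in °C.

α₁L₁ = 8.14968×10⁻⁶ m/K, α₂L₂ = 1.26456×10⁻⁵ m/K → total 2.079528×10⁻⁵ m/K
ΔT = g/(α₁L₁+α₂L₂) = 1.85×10⁻³ / 2.079528×10⁻⁵ = 88.96 K
T = 18.2 + 88.96 = 107.16 °C

T = 107 °C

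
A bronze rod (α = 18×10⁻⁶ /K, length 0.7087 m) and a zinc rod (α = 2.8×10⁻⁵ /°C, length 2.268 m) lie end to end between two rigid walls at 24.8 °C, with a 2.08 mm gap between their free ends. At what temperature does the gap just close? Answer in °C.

T = 52.1 °C

Gap closes when ΔL₁ + ΔL₂ = 2.08 mm = 2.08×10⁻³ m
(α₁L₁ + α₂L₂)ΔT = g
α₁L₁ + α₂L₂ = 18×10⁻⁶×0.7087 + 2.8×10⁻⁵×2.268 = 7.62606×10⁻⁵ m/K
ΔT = 2.08×10⁻³ / 7.62606×10⁻⁵ = 27.275 K
T = 24.8 + 27.275 = 52.075 °C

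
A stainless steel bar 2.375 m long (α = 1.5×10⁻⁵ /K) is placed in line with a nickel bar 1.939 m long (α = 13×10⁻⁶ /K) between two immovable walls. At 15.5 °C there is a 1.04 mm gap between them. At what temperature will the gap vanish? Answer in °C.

T = 32.6 °C

α₁L₁ = 3.5625×10⁻⁵ m/K, α₂L₂ = 2.5207×10⁻⁵ m/K → total 6.0832×10⁻⁵ m/K
ΔT = g/(α₁L₁+α₂L₂) = 1.04×10⁻³ / 6.0832×10⁻⁵ = 17.096 K
T = 15.5 + 17.096 = 32.596 °C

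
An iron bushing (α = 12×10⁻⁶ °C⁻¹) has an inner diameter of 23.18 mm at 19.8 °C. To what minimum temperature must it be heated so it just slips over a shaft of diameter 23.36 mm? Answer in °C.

T = 667 °C

Required Δd = 23.36 − 23.18 = 0.18 mm
Δd = αd₀ΔT ⇒ ΔT = Δd/(αd₀) = 0.18 / (12×10⁻⁶ × 23.18) = 647.11 K
T_min = 19.8 + 647.11 = 666.91 °C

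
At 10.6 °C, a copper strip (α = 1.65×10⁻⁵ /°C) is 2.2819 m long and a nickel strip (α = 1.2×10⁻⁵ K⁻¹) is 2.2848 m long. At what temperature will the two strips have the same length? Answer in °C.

L₁(1 + α₁ΔT) = L₂(1 + α₂ΔT) ⇒ ΔT = (L₂ − L₁)/(α₁L₁ − α₂L₂)
L₂ − L₁ = 2.2848 − 2.2819 = 2.90×10⁻³ m
α₁L₁ − α₂L₂ = 1.65×10⁻⁵×2.2819 − 1.2×10⁻⁵×2.2848 = 1.023375×10⁻⁵ m/K
ΔT = 2.90×10⁻³ / 1.023375×10⁻⁵ = 283.376 K
T = 10.6 + 283.376 = 293.976 °C

T = 294.0 °C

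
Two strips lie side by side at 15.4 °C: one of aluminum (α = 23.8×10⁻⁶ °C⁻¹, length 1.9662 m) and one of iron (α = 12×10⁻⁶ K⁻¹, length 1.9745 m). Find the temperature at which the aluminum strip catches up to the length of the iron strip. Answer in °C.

Equal length when α₁L₁ΔT − α₂L₂ΔT = L₂ − L₁ = 8.30×10⁻³ m
α₁L₁ = 4.679556×10⁻⁵, α₂L₂ = 2.3694×10⁻⁵ → Δ(αL) = 2.310156×10⁻⁵ m/K
ΔT = 8.30×10⁻³ / 2.310156×10⁻⁵ = 359.283 K, so T = 15.4 + 359.283 = 374.683 °C

T = 374.7 °C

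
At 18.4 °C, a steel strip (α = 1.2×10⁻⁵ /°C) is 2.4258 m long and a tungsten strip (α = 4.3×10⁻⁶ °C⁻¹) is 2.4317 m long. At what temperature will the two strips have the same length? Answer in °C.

T = 334.7 °C

Equal length when α₁L₁ΔT − α₂L₂ΔT = L₂ − L₁ = 5.90×10⁻³ m
α₁L₁ = 2.91096×10⁻⁵, α₂L₂ = 1.045631×10⁻⁵ → Δ(αL) = 1.865329×10⁻⁵ m/K
ΔT = 5.90×10⁻³ / 1.865329×10⁻⁵ = 316.298 K, so T = 18.4 + 316.298 = 334.698 °C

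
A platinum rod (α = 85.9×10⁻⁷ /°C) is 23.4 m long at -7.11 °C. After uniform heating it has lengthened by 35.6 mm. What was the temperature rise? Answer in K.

ΔL = αL₀ΔT ⇒ ΔT = ΔL / (αL₀)
ΔT = 35.6×10⁻³ m / (85.9×10⁻⁷ × 23.4 m) = 177.11 K

ΔT = 177 K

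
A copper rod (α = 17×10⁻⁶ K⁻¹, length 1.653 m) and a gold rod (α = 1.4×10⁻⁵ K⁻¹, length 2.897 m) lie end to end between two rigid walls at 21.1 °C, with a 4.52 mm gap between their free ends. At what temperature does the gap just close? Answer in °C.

T = 86.9 °C

Gap closes when ΔL₁ + ΔL₂ = 4.52 mm = 4.52×10⁻³ m
(α₁L₁ + α₂L₂)ΔT = g
α₁L₁ + α₂L₂ = 17×10⁻⁶×1.653 + 1.4×10⁻⁵×2.897 = 6.8659×10⁻⁵ m/K
ΔT = 4.52×10⁻³ / 6.8659×10⁻⁵ = 65.833 K
T = 21.1 + 65.833 = 86.933 °C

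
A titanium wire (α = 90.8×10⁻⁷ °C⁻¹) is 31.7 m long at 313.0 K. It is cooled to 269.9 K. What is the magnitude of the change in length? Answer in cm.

ΔL = 1.24 cm

|ΔT| = |269.9 − 313.0| = 43.1 K
ΔL = αL₀ΔT = (90.8×10⁻⁷)(31.7)(43.1) = 1.24×10⁻² m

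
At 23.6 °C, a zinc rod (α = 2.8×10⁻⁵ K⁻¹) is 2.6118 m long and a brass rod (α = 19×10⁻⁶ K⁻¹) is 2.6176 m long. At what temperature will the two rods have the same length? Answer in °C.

T = 271.5 °C

Equal length when α₁L₁ΔT − α₂L₂ΔT = L₂ − L₁ = 5.80×10⁻³ m
α₁L₁ = 7.31304×10⁻⁵, α₂L₂ = 4.97344×10⁻⁵ → Δ(αL) = 2.3396×10⁻⁵ m/K
ΔT = 5.80×10⁻³ / 2.3396×10⁻⁵ = 247.906 K, so T = 23.6 + 247.906 = 271.506 °C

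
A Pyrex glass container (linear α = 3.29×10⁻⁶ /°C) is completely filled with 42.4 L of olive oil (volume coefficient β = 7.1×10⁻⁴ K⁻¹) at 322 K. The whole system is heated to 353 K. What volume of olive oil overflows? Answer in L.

0.920 L

The container also expands: β_container ≈ 3α = 9.87×10⁻⁶ /K
Net overflow = V₀(β_liq − 3α_cont)ΔT
β − 3α = 7.10×10⁻⁴ − 9.87×10⁻⁶ = 7.0013×10⁻⁴ /K; ΔT = 31 K
ΔV = 42.4 × 7.0013×10⁻⁴ × 31 = 0.920 L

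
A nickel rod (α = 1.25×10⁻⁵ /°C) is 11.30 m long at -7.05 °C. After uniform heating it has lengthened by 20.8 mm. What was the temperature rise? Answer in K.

ΔT = 147 K

ΔL = αL₀ΔT ⇒ ΔT = ΔL / (αL₀)
ΔT = 20.8×10⁻³ m / (1.25×10⁻⁵ × 11.30 m) = 147.26 K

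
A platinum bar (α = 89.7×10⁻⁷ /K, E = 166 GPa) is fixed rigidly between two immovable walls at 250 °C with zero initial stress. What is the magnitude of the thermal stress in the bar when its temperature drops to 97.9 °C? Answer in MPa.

σ = 226 MPa

Fully constrained: the free strain ε = αΔT is blocked, so σ = Eε = EαΔT.
|ΔT| = 152.1 K
σ = 166×10⁹ × 89.7×10⁻⁷ × 152.1 = 2.26×10⁸ Pa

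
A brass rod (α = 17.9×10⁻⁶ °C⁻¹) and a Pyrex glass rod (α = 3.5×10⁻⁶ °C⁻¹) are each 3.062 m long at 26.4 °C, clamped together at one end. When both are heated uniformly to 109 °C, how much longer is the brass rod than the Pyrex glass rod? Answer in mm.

3.64 mm

ΔT = 82.6 K
brass: ΔL = 17.9×10⁻⁶ × 3.062 m × 82.6 = 4.5273×10⁻³ m = 4.5273 mm
Pyrex glass: ΔL = 3.5×10⁻⁶ × 3.062 m × 82.6 = 8.8522×10⁻⁴ m = 0.88522 mm
difference = 4.5273 − 0.88522 = 3.64208 mm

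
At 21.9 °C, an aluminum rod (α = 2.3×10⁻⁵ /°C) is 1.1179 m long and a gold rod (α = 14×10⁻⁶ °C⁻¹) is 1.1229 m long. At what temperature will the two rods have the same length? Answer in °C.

T = 522.3 °C

L₁(1 + α₁ΔT) = L₂(1 + α₂ΔT) ⇒ ΔT = (L₂ − L₁)/(α₁L₁ − α₂L₂)
L₂ − L₁ = 1.1229 − 1.1179 = 5.00×10⁻³ m
α₁L₁ − α₂L₂ = 2.3×10⁻⁵×1.1179 − 14×10⁻⁶×1.1229 = 9.9911×10⁻⁶ m/K
ΔT = 5.00×10⁻³ / 9.9911×10⁻⁶ = 500.445 K
T = 21.9 + 500.445 = 522.345 °C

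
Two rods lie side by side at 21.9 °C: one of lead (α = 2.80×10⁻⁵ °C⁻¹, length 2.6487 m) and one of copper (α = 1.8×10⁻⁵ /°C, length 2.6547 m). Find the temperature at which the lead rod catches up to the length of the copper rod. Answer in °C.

Equal length when α₁L₁ΔT − α₂L₂ΔT = L₂ − L₁ = 6.00×10⁻³ m
α₁L₁ = 7.41636×10⁻⁵, α₂L₂ = 4.77846×10⁻⁵ → Δ(αL) = 2.6379×10⁻⁵ m/K
ΔT = 6.00×10⁻³ / 2.6379×10⁻⁵ = 227.454 K, so T = 21.9 + 227.454 = 249.354 °C

T = 249.4 °C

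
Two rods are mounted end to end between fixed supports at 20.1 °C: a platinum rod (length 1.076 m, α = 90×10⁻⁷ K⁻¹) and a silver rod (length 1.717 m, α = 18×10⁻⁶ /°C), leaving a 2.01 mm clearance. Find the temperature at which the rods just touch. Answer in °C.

Gap closes when ΔL₁ + ΔL₂ = 2.01 mm = 2.01×10⁻³ m
(α₁L₁ + α₂L₂)ΔT = g
α₁L₁ + α₂L₂ = 90×10⁻⁷×1.076 + 18×10⁻⁶×1.717 = 4.059×10⁻⁵ m/K
ΔT = 2.01×10⁻³ / 4.059×10⁻⁵ = 49.520 K
T = 20.1 + 49.520 = 69.620 °C

T = 69.6 °C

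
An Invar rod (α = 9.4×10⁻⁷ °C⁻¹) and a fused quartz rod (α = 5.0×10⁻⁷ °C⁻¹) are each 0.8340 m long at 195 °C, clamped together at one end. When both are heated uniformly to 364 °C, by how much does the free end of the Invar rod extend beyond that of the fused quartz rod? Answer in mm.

0.0620 mm

ΔT = 169 K
Invar: ΔL = 9.4×10⁻⁷ × 0.8340 m × 169 = 1.3249×10⁻⁴ m = 0.13249 mm
fused quartz: ΔL = 5.0×10⁻⁷ × 0.8340 m × 169 = 7.0473×10⁻⁵ m = 0.070473 mm
difference = 0.13249 − 0.070473 = 0.062017 mm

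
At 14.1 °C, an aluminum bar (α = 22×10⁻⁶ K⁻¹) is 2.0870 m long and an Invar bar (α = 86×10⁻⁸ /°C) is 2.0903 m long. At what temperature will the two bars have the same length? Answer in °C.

T = 88.90 °C

Equal length when α₁L₁ΔT − α₂L₂ΔT = L₂ − L₁ = 3.30×10⁻³ m
α₁L₁ = 4.5914×10⁻⁵, α₂L₂ = 1.797658×10⁻⁶ → Δ(αL) = 4.4116342×10⁻⁵ m/K
ΔT = 3.30×10⁻³ / 4.4116342×10⁻⁵ = 74.8022 K, so T = 14.1 + 74.8022 = 88.9022 °C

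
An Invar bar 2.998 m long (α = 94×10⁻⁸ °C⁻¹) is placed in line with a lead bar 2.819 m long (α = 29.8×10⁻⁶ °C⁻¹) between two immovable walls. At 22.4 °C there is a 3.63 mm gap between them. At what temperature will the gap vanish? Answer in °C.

T = 64.2 °C

α₁L₁ = 2.81812×10⁻⁶ m/K, α₂L₂ = 8.40062×10⁻⁵ m/K → total 8.682432×10⁻⁵ m/K
ΔT = g/(α₁L₁+α₂L₂) = 3.63×10⁻³ / 8.682432×10⁻⁵ = 41.809 K
T = 22.4 + 41.809 = 64.209 °C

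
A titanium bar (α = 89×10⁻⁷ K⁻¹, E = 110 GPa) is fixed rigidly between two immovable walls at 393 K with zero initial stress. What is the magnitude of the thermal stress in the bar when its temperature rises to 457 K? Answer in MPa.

σ = 62.7 MPa

Fully constrained: the free strain ε = αΔT is blocked, so σ = Eε = EαΔT.
|ΔT| = 64 K
σ = 110×10⁹ × 89×10⁻⁷ × 64 = 6.27×10⁷ Pa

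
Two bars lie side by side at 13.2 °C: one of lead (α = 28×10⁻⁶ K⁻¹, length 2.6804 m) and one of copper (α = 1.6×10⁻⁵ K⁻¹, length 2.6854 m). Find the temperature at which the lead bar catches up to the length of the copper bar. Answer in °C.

T = 169.0 °C

L₁(1 + α₁ΔT) = L₂(1 + α₂ΔT) ⇒ ΔT = (L₂ − L₁)/(α₁L₁ − α₂L₂)
L₂ − L₁ = 2.6854 − 2.6804 = 5.00×10⁻³ m
α₁L₁ − α₂L₂ = 28×10⁻⁶×2.6804 − 1.6×10⁻⁵×2.6854 = 3.20848×10⁻⁵ m/K
ΔT = 5.00×10⁻³ / 3.20848×10⁻⁵ = 155.837 K
T = 13.2 + 155.837 = 169.037 °C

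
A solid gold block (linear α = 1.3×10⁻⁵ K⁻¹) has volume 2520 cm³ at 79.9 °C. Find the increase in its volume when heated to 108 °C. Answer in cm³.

ΔV = 2.76 cm³

Isotropic solid: β ≈ 3α = 3.9×10⁻⁵ /K; ΔT = 28.1 K
ΔV = 3αV₀ΔT = 3(1.3×10⁻⁵)(2520)(28.1) = 2.76 cm³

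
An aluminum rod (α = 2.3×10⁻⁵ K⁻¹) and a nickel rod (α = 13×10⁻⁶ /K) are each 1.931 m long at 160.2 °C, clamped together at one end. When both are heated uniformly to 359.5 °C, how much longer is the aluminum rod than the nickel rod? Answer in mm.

ΔT = 199.3 K
aluminum: ΔL = 2.3×10⁻⁵ × 1.931 m × 199.3 = 8.8515×10⁻³ m = 8.8515 mm
nickel: ΔL = 13×10⁻⁶ × 1.931 m × 199.3 = 5.0030×10⁻³ m = 5.0030 mm
difference = 8.8515 − 5.0030 = 3.8485 mm

3.85 mm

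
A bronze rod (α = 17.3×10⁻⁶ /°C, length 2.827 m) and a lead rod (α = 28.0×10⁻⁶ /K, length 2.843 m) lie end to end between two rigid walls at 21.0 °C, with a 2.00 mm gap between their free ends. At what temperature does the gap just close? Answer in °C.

T = 36.6 °C

Gap closes when ΔL₁ + ΔL₂ = 2.00 mm = 2.00×10⁻³ m
(α₁L₁ + α₂L₂)ΔT = g
α₁L₁ + α₂L₂ = 17.3×10⁻⁶×2.827 + 28.0×10⁻⁶×2.843 = 1.285111×10⁻⁴ m/K
ΔT = 2.00×10⁻³ / 1.285111×10⁻⁴ = 15.563 K
T = 21.0 + 15.563 = 36.563 °C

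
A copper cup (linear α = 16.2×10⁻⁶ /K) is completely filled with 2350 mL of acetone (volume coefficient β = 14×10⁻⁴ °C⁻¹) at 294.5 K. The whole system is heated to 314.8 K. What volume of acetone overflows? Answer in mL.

64.5 mL

The cup also expands: β_container ≈ 3α = 4.86×10⁻⁵ /K
Net overflow = V₀(β_liq − 3α_cont)ΔT
β − 3α = 1.40×10⁻³ − 4.86×10⁻⁵ = 1.3514×10⁻³ /K; ΔT = 20.3 K
ΔV = 2350 × 1.3514×10⁻³ × 20.3 = 64.5 mL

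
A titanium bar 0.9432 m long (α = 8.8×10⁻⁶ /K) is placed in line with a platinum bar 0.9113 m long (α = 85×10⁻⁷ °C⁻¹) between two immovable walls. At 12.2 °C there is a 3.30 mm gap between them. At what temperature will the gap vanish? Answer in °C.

Gap closes when ΔL₁ + ΔL₂ = 3.30 mm = 3.30×10⁻³ m
(α₁L₁ + α₂L₂)ΔT = g
α₁L₁ + α₂L₂ = 8.8×10⁻⁶×0.9432 + 85×10⁻⁷×0.9113 = 1.604621×10⁻⁵ m/K
ΔT = 3.30×10⁻³ / 1.604621×10⁻⁵ = 205.66 K
T = 12.2 + 205.66 = 217.86 °C

T = 218 °C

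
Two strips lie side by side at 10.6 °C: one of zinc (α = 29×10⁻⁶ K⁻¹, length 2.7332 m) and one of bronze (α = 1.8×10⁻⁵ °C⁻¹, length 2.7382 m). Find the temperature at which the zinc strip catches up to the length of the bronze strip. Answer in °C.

Equal length when α₁L₁ΔT − α₂L₂ΔT = L₂ − L₁ = 5.00×10⁻³ m
α₁L₁ = 7.92628×10⁻⁵, α₂L₂ = 4.92876×10⁻⁵ → Δ(αL) = 2.99752×10⁻⁵ m/K
ΔT = 5.00×10⁻³ / 2.99752×10⁻⁵ = 166.805 K, so T = 10.6 + 166.805 = 177.405 °C

T = 177.4 °C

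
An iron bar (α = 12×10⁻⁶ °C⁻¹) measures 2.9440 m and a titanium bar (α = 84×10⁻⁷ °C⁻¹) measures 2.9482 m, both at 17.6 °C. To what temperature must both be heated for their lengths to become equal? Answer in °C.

L₁(1 + α₁ΔT) = L₂(1 + α₂ΔT) ⇒ ΔT = (L₂ − L₁)/(α₁L₁ − α₂L₂)
L₂ − L₁ = 2.9482 − 2.9440 = 4.20×10⁻³ m
α₁L₁ − α₂L₂ = 12×10⁻⁶×2.9440 − 84×10⁻⁷×2.9482 = 1.056312×10⁻⁵ m/K
ΔT = 4.20×10⁻³ / 1.056312×10⁻⁵ = 397.610 K
T = 17.6 + 397.610 = 415.210 °C

T = 415.2 °C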